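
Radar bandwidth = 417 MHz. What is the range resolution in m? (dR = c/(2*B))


dR = 3e8 / (2 * 417000000.0) = 0.36 m

0.36 m


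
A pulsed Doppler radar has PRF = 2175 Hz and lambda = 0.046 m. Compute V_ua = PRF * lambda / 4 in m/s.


V_ua = 2175 * 0.046 / 4 = 25.0 m/s

25.0 m/s


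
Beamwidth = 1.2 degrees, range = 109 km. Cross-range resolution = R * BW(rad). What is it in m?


BW_rad = 0.020943951
CR = 109000 * 0.020943951 = 2282.9 m

2282.9 m


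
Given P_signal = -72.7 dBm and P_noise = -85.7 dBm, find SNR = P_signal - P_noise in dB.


SNR = -72.7 - (-85.7) = 13.0 dB

13.0 dB


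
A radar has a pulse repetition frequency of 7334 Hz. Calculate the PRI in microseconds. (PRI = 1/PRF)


PRI = 1/7334 = 0.0001363512 s = 136.4 us

136.4 us


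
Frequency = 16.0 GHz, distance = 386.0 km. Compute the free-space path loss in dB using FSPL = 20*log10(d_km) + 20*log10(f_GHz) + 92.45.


20*log10(386.0) = 51.73
20*log10(16.0) = 24.08
FSPL = 168.3 dB

168.3 dB


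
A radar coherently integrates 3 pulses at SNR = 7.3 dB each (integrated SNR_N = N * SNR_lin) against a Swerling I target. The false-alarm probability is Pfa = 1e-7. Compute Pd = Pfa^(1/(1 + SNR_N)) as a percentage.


SNR_lin = 10^(7.3/10) = 5.37032
SNR_N = 3 * 5.37032 = 16.11096
1/(1 + SNR_N) = 1/17.11096 = 0.0584421
Pd = (1e-7)^0.0584421 = 0.38986
Pd = 39.0%

39.0%


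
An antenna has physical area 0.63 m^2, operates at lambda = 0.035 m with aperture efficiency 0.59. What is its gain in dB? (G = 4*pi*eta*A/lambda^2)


G_linear = 4*pi*0.59*0.63/0.035^2 = 3813.0
G_dB = 10*log10(3813.0) = 35.8 dB

35.8 dB


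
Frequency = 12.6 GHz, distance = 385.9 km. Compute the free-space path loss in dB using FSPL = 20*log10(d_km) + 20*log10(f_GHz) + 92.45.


20*log10(385.9) = 51.73
20*log10(12.6) = 22.01
FSPL = 166.2 dB

166.2 dB


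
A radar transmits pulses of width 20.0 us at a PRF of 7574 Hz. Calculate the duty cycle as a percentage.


DC = 20.0e-6 * 7574 * 100 = 15.15%

15.15%


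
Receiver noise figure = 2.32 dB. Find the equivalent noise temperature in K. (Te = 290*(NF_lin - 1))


NF_lin = 10^(2.32/10) = 1.706082
Te = 290 * (1.706082 - 1) = 204.8 K

204.8 K


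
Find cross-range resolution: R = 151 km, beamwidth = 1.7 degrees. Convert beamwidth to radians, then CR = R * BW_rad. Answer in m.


BW_rad = 0.029670597
CR = 151000 * 0.029670597 = 4480.3 m

4480.3 m


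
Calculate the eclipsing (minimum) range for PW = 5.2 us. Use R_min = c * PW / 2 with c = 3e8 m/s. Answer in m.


R_min = 3e8 * 5.2e-6 / 2 = 780.0 m

780.0 m


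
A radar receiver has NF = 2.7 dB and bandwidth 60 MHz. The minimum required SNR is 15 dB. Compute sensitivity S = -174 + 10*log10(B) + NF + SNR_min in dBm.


10*log10(60000000.0) = 77.78
S = -174 + 77.78 + 2.7 + 15 = -78.5 dBm

-78.5 dBm


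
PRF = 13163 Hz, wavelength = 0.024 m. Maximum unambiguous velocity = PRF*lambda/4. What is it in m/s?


V_ua = 13163 * 0.024 / 4 = 79.0 m/s

79.0 m/s


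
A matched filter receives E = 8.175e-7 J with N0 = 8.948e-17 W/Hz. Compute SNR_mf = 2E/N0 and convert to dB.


SNR_lin = 2 * 8.175e-7 / 8.948e-17 = 1.827e10
SNR_dB = 10*log10(1.827e10) = 102.6 dB

102.6 dB


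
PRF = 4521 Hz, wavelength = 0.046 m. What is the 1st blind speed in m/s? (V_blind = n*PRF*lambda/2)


V_blind = 1 * 4521 * 0.046 / 2 = 104.0 m/s

104.0 m/s


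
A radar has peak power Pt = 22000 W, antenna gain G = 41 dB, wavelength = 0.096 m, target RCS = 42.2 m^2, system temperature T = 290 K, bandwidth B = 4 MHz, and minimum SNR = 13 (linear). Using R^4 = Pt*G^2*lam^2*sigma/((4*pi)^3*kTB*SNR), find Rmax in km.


G_lin = 10^(41/10) = 12589.254118
R^4 = 22000 * 12589.254118^2 * 0.096^2 * 42.2 / ((4*pi)^3 * 1.38e-23 * 290 * 4000000.0 * 13)
R^4 = 3.28373e21 m^4
R_max = (3.28373e21)^(1/4) = 239382.2 m = 239.4 km

239.4 km


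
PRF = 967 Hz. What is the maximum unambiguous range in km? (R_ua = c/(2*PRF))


R_ua = 3e8 / (2 * 967) = 155118.9 m = 155.1 km

155.1 km


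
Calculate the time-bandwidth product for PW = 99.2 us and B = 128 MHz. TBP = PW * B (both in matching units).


TBP = 99.2 * 128 = 12697.6

12697.6


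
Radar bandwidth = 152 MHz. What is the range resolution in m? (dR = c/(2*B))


dR = 3e8 / (2 * 152000000.0) = 0.99 m

0.99 m


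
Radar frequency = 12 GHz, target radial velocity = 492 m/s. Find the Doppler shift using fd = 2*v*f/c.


fd = 2 * 492 * 12000000000.0 / 3e8 = 39360.0 Hz

39360.0 Hz


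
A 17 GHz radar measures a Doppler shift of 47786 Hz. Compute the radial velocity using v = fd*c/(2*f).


v = 47786 * 3e8 / (2 * 17000000000.0) = 421.6 m/s

421.6 m/s


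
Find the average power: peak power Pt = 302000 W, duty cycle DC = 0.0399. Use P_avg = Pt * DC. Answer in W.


P_avg = 302000 * 0.0399 = 12049.8 W

12049.8 W


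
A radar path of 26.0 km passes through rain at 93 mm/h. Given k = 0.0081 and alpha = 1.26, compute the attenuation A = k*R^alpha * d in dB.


gamma = 0.0081 * 93^1.26 = 2.447786 dB/km
A = 2.447786 * 26.0 = 63.64 dB

63.64 dB


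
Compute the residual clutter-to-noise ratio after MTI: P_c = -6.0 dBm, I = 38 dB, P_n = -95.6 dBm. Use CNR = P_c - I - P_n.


CNR = -6.0 - 38 - (-95.6) = 51.6 dB

51.6 dB


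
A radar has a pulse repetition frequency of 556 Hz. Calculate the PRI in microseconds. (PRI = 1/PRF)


PRI = 1/556 = 0.0017985612 s = 1798.6 us

1798.6 us


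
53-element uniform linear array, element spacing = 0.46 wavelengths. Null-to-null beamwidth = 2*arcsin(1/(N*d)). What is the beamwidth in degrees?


1/(N*d) = 1/(53*0.46) = 0.041017
BW = 2*arcsin(0.041017) = 4.7 degrees

4.7 degrees


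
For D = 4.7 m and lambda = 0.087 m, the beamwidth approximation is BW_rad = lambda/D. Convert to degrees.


BW_rad = 0.087 / 4.7 = 0.018511
BW_deg = 1.06 degrees

1.06 degrees


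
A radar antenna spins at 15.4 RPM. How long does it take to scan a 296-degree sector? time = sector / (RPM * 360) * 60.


t = 296 / (15.4 * 360) * 60 = 3.2 s

3.2 s


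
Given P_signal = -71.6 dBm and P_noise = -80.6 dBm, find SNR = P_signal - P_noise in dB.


SNR = -71.6 - (-80.6) = 9.0 dB

9.0 dB


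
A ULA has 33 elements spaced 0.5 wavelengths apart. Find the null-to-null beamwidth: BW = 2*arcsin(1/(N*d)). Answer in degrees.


1/(N*d) = 1/(33*0.5) = 0.060606
BW = 2*arcsin(0.060606) = 6.9 degrees

6.9 degrees


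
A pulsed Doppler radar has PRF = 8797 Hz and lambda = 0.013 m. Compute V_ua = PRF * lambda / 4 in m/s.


V_ua = 8797 * 0.013 / 4 = 28.6 m/s

28.6 m/s


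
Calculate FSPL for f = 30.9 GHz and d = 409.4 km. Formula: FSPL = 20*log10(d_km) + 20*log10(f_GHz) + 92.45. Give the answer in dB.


20*log10(409.4) = 52.24
20*log10(30.9) = 29.8
FSPL = 174.5 dB

174.5 dB


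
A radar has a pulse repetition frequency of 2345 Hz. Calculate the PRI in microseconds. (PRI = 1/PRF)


PRI = 1/2345 = 0.0004264392 s = 426.4 us

426.4 us


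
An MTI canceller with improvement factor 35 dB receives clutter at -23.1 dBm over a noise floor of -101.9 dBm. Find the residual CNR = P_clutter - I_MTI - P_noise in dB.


CNR = -23.1 - 35 - (-101.9) = 43.8 dB

43.8 dB


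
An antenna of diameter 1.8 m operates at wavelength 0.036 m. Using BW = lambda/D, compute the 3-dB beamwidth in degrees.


BW_rad = 0.036 / 1.8 = 0.02
BW_deg = 1.15 degrees

1.15 degrees


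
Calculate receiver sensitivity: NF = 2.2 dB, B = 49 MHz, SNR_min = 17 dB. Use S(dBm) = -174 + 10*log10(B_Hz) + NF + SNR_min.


10*log10(49000000.0) = 76.9
S = -174 + 76.9 + 2.2 + 17 = -77.9 dBm

-77.9 dBm


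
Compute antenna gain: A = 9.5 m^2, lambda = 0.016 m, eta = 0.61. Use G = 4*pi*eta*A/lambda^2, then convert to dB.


G_linear = 4*pi*0.61*9.5/0.016^2 = 284461.4
G_dB = 10*log10(284461.4) = 54.5 dB

54.5 dB


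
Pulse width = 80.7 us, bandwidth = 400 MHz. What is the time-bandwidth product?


TBP = 80.7 * 400 = 32280.0

32280.0


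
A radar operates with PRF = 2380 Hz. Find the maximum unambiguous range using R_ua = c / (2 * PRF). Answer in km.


R_ua = 3e8 / (2 * 2380) = 63025.2 m = 63.0 km

63.0 km


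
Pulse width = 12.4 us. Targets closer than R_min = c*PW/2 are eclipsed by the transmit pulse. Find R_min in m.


R_min = 3e8 * 12.4e-6 / 2 = 1860.0 m

1860.0 m


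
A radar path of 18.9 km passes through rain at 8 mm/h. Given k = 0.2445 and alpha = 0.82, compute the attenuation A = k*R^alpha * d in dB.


gamma = 0.2445 * 8^0.82 = 1.34528 dB/km
A = 1.34528 * 18.9 = 25.43 dB

25.43 dB


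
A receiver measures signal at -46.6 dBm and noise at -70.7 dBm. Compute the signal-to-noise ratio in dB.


SNR = -46.6 - (-70.7) = 24.1 dB

24.1 dB


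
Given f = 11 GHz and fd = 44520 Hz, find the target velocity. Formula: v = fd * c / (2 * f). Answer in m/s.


v = 44520 * 3e8 / (2 * 11000000000.0) = 607.1 m/s

607.1 m/s


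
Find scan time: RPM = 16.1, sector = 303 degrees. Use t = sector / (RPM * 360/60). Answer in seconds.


t = 303 / (16.1 * 360) * 60 = 3.14 s

3.14 s


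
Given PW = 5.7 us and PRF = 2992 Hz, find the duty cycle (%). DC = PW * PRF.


DC = 5.7e-6 * 2992 * 100 = 1.71%

1.71%


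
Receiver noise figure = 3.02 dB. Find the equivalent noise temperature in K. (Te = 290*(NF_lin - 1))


NF_lin = 10^(3.02/10) = 2.004472
Te = 290 * (2.004472 - 1) = 291.3 K

291.3 K


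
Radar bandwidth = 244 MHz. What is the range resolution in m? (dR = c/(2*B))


dR = 3e8 / (2 * 244000000.0) = 0.61 m

0.61 m


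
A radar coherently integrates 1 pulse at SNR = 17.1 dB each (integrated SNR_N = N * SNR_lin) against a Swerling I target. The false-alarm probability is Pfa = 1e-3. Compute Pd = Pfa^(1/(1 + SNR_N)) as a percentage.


SNR_lin = 10^(17.1/10) = 51.28614
SNR_N = 1 * 51.28614 = 51.28614
1/(1 + SNR_N) = 1/52.28614 = 0.0191255
Pd = (1e-3)^0.0191255 = 0.87624
Pd = 87.6%

87.6%


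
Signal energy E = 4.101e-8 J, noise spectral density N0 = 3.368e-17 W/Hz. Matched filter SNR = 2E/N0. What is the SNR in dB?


SNR_lin = 2 * 4.101e-8 / 3.368e-17 = 2.435e9
SNR_dB = 10*log10(2.435e9) = 93.9 dB

93.9 dB


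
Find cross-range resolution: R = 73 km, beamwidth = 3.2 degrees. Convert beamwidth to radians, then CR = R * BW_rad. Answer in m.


BW_rad = 0.055850536
CR = 73000 * 0.055850536 = 4077.1 m

4077.1 m


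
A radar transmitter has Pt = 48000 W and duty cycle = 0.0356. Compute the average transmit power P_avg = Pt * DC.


P_avg = 48000 * 0.0356 = 1708.8 W

1708.8 W


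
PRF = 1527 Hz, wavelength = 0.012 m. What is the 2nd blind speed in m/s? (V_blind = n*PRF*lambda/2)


V_blind = 2 * 1527 * 0.012 / 2 = 18.3 m/s

18.3 m/s


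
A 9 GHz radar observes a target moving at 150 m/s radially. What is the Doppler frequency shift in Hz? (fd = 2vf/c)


fd = 2 * 150 * 9000000000.0 / 3e8 = 9000.0 Hz

9000.0 Hz


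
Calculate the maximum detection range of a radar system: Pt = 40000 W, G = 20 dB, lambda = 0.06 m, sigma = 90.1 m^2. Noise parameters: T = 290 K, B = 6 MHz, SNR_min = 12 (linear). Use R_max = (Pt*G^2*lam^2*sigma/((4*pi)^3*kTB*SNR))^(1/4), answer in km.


G_lin = 10^(20/10) = 100.0
R^4 = 40000 * 100.0^2 * 0.06^2 * 90.1 / ((4*pi)^3 * 1.38e-23 * 290 * 6000000.0 * 12)
R^4 = 2.26907e17 m^4
R_max = (2.26907e17)^(1/4) = 21825.4 m = 21.8 km

21.8 km


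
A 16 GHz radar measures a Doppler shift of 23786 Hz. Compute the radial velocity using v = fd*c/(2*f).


v = 23786 * 3e8 / (2 * 16000000000.0) = 223.0 m/s

223.0 m/s


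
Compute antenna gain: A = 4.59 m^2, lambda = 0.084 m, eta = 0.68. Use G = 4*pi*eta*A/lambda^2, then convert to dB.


G_linear = 4*pi*0.68*4.59/0.084^2 = 5558.7
G_dB = 10*log10(5558.7) = 37.4 dB

37.4 dB


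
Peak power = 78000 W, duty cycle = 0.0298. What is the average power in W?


P_avg = 78000 * 0.0298 = 2324.4 W

2324.4 W


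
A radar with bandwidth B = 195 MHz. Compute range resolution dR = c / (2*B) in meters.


dR = 3e8 / (2 * 195000000.0) = 0.77 m

0.77 m


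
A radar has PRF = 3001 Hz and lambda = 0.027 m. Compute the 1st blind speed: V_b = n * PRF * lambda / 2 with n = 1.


V_blind = 1 * 3001 * 0.027 / 2 = 40.5 m/s

40.5 m/s


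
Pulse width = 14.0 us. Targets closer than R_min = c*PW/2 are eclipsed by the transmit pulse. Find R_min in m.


R_min = 3e8 * 14.0e-6 / 2 = 2100.0 m

2100.0 m


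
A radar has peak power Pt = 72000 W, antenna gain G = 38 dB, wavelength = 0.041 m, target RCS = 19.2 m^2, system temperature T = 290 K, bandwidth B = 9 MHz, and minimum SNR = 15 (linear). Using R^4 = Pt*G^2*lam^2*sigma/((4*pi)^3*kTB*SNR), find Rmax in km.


G_lin = 10^(38/10) = 6309.573445
R^4 = 72000 * 6309.573445^2 * 0.041^2 * 19.2 / ((4*pi)^3 * 1.38e-23 * 290 * 9000000.0 * 15)
R^4 = 8.62901e19 m^4
R_max = (8.62901e19)^(1/4) = 96380.7 m = 96.4 km

96.4 km


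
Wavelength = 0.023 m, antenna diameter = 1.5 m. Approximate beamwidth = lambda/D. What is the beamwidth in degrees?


BW_rad = 0.023 / 1.5 = 0.015333
BW_deg = 0.88 degrees

0.88 degrees


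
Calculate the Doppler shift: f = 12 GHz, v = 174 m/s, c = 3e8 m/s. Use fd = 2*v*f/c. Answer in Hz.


fd = 2 * 174 * 12000000000.0 / 3e8 = 13920.0 Hz

13920.0 Hz


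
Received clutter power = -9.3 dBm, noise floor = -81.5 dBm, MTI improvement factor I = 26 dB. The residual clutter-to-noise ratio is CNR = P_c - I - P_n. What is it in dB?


CNR = -9.3 - 26 - (-81.5) = 46.2 dB

46.2 dB


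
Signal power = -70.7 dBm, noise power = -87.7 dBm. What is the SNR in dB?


SNR = -70.7 - (-87.7) = 17.0 dB

17.0 dB


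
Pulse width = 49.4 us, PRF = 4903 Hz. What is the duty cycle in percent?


DC = 49.4e-6 * 4903 * 100 = 24.22%

24.22%


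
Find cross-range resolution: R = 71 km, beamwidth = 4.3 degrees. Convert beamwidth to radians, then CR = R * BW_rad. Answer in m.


BW_rad = 0.075049158
CR = 71000 * 0.075049158 = 5328.5 m

5328.5 m


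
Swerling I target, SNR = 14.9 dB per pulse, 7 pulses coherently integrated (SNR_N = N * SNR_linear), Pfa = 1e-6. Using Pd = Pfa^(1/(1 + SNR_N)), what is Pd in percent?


SNR_lin = 10^(14.9/10) = 30.90295
SNR_N = 7 * 30.90295 = 216.32065
1/(1 + SNR_N) = 1/217.32065 = 0.0046015
Pd = (1e-6)^0.0046015 = 0.93841
Pd = 93.8%

93.8%


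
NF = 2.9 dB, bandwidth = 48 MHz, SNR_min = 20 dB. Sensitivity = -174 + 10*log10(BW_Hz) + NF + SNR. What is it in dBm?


10*log10(48000000.0) = 76.81
S = -174 + 76.81 + 2.9 + 20 = -74.3 dBm

-74.3 dBm


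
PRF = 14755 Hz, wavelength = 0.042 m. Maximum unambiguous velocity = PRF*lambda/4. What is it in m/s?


V_ua = 14755 * 0.042 / 4 = 154.9 m/s

154.9 m/s


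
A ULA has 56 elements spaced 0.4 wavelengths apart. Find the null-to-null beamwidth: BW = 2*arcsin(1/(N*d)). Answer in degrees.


1/(N*d) = 1/(56*0.4) = 0.044643
BW = 2*arcsin(0.044643) = 5.1 degrees

5.1 degrees


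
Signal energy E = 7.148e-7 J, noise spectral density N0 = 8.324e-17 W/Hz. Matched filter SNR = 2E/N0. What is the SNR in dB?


SNR_lin = 2 * 7.148e-7 / 8.324e-17 = 1.717e10
SNR_dB = 10*log10(1.717e10) = 102.3 dB

102.3 dB


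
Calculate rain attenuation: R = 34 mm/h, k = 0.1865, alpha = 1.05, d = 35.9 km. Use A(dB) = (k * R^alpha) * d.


gamma = 0.1865 * 34^1.05 = 7.563655 dB/km
A = 7.563655 * 35.9 = 271.54 dB

271.54 dB


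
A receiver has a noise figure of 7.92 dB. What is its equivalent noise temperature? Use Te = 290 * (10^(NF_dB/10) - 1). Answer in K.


NF_lin = 10^(7.92/10) = 6.194411
Te = 290 * (6.194411 - 1) = 1506.4 K

1506.4 K


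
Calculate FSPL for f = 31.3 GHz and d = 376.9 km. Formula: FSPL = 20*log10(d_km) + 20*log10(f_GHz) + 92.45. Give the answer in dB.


20*log10(376.9) = 51.52
20*log10(31.3) = 29.91
FSPL = 173.9 dB

173.9 dB


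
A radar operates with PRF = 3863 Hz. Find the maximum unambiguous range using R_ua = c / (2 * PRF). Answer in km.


R_ua = 3e8 / (2 * 3863) = 38829.9 m = 38.8 km

38.8 km


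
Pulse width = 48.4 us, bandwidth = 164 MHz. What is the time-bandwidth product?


TBP = 48.4 * 164 = 7937.6

7937.6


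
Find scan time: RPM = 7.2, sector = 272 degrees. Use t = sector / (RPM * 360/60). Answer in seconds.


t = 272 / (7.2 * 360) * 60 = 6.3 s

6.3 s


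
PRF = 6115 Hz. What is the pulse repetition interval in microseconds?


PRI = 1/6115 = 0.0001635323 s = 163.5 us

163.5 us


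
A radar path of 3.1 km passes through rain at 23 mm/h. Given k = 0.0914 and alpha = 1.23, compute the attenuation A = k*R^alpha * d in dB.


gamma = 0.0914 * 23^1.23 = 4.323858 dB/km
A = 4.323858 * 3.1 = 13.4 dB

13.4 dB


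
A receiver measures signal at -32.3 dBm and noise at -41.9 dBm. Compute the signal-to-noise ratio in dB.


SNR = -32.3 - (-41.9) = 9.6 dB

9.6 dB


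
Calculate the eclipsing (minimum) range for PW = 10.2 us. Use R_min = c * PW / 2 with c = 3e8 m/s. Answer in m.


R_min = 3e8 * 10.2e-6 / 2 = 1530.0 m

1530.0 m


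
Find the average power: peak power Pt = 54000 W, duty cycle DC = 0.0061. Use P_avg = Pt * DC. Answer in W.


P_avg = 54000 * 0.0061 = 329.4 W

329.4 W


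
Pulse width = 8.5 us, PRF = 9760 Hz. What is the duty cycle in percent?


DC = 8.5e-6 * 9760 * 100 = 8.3%

8.3%


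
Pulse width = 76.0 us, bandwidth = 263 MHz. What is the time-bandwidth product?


TBP = 76.0 * 263 = 19988.0

19988.0


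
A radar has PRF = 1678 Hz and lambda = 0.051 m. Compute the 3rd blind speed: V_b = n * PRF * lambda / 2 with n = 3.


V_blind = 3 * 1678 * 0.051 / 2 = 128.4 m/s

128.4 m/s


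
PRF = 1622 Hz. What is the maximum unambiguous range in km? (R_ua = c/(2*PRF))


R_ua = 3e8 / (2 * 1622) = 92478.4 m = 92.5 km

92.5 km


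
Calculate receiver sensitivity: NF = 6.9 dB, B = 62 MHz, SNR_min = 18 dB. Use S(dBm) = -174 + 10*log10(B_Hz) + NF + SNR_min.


10*log10(62000000.0) = 77.92
S = -174 + 77.92 + 6.9 + 18 = -71.2 dBm

-71.2 dBm


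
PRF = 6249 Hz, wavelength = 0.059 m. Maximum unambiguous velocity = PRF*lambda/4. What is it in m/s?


V_ua = 6249 * 0.059 / 4 = 92.2 m/s

92.2 m/s


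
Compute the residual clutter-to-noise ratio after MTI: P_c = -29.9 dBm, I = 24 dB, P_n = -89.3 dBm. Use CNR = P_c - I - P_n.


CNR = -29.9 - 24 - (-89.3) = 35.4 dB

35.4 dB


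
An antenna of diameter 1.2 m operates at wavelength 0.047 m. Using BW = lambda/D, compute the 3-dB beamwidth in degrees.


BW_rad = 0.047 / 1.2 = 0.039167
BW_deg = 2.24 degrees

2.24 degrees


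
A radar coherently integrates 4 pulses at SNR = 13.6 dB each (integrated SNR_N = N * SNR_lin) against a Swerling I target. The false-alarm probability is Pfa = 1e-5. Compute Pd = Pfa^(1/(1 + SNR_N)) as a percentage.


SNR_lin = 10^(13.6/10) = 22.90868
SNR_N = 4 * 22.90868 = 91.63472
1/(1 + SNR_N) = 1/92.63472 = 0.0107951
Pd = (1e-5)^0.0107951 = 0.88313
Pd = 88.3%

88.3%


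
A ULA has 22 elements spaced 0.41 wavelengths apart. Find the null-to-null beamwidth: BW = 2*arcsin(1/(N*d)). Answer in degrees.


1/(N*d) = 1/(22*0.41) = 0.110865
BW = 2*arcsin(0.110865) = 12.7 degrees

12.7 degrees


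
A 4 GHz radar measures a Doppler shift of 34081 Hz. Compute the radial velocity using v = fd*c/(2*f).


v = 34081 * 3e8 / (2 * 4000000000.0) = 1278.0 m/s

1278.0 m/s


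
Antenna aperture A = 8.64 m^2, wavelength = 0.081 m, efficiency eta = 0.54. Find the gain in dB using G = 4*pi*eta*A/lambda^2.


G_linear = 4*pi*0.54*8.64/0.081^2 = 8936.09
G_dB = 10*log10(8936.09) = 39.5 dB

39.5 dB


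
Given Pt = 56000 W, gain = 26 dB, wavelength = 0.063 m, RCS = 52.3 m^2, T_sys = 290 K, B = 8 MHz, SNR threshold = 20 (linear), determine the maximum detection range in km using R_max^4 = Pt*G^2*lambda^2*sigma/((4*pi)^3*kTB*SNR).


G_lin = 10^(26/10) = 398.107171
R^4 = 56000 * 398.107171^2 * 0.063^2 * 52.3 / ((4*pi)^3 * 1.38e-23 * 290 * 8000000.0 * 20)
R^4 = 1.44992e18 m^4
R_max = (1.44992e18)^(1/4) = 34700.5 m = 34.7 km

34.7 km


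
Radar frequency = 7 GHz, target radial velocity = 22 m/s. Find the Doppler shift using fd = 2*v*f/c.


fd = 2 * 22 * 7000000000.0 / 3e8 = 1026.7 Hz

1026.7 Hz


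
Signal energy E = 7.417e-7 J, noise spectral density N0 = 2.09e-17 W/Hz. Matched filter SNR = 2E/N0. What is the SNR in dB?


SNR_lin = 2 * 7.417e-7 / 2.09e-17 = 7.098e10
SNR_dB = 10*log10(7.098e10) = 108.5 dB

108.5 dB


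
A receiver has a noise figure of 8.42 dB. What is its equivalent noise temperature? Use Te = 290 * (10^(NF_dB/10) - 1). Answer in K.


NF_lin = 10^(8.42/10) = 6.950243
Te = 290 * (6.950243 - 1) = 1725.6 K

1725.6 K


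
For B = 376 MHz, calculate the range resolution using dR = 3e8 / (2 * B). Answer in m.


dR = 3e8 / (2 * 376000000.0) = 0.4 m

0.4 m


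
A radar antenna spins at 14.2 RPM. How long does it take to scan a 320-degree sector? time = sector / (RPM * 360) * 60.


t = 320 / (14.2 * 360) * 60 = 3.76 s

3.76 s


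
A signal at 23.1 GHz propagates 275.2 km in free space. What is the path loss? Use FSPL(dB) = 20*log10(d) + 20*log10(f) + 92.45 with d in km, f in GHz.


20*log10(275.2) = 48.79
20*log10(23.1) = 27.27
FSPL = 168.5 dB

168.5 dB


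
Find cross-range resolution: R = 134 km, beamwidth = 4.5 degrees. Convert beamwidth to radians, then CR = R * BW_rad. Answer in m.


BW_rad = 0.078539816
CR = 134000 * 0.078539816 = 10524.3 m

10524.3 m


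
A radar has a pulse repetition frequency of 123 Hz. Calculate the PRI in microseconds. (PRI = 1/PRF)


PRI = 1/123 = 0.0081300813 s = 8130.1 us

8130.1 us


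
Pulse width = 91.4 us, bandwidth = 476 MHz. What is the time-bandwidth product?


TBP = 91.4 * 476 = 43506.4

43506.4


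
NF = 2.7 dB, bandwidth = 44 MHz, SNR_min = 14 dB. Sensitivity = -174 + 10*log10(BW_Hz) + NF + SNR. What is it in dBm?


10*log10(44000000.0) = 76.43
S = -174 + 76.43 + 2.7 + 14 = -80.9 dBm

-80.9 dBm


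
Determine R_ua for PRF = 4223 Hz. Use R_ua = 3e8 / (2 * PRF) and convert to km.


R_ua = 3e8 / (2 * 4223) = 35519.8 m = 35.5 km

35.5 km


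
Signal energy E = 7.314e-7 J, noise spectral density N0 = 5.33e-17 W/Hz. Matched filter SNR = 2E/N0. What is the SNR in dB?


SNR_lin = 2 * 7.314e-7 / 5.33e-17 = 2.744e10
SNR_dB = 10*log10(2.744e10) = 104.4 dB

104.4 dB


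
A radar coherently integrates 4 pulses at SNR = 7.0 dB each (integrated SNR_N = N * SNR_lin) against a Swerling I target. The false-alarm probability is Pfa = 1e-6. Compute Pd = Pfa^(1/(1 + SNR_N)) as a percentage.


SNR_lin = 10^(7.0/10) = 5.01187
SNR_N = 4 * 5.01187 = 20.04748
1/(1 + SNR_N) = 1/21.04748 = 0.0475116
Pd = (1e-6)^0.0475116 = 0.51872
Pd = 51.9%

51.9%


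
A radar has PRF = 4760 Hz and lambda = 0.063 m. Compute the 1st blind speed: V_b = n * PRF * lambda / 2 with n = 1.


V_blind = 1 * 4760 * 0.063 / 2 = 149.9 m/s

149.9 m/s


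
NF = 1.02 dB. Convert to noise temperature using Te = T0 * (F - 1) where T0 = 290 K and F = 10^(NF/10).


NF_lin = 10^(1.02/10) = 1.264736
Te = 290 * (1.264736 - 1) = 76.8 K

76.8 K


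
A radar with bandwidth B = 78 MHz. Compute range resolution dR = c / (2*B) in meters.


dR = 3e8 / (2 * 78000000.0) = 1.92 m

1.92 m


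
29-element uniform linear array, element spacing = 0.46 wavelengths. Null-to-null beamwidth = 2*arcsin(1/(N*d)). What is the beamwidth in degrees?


1/(N*d) = 1/(29*0.46) = 0.074963
BW = 2*arcsin(0.074963) = 8.6 degrees

8.6 degrees


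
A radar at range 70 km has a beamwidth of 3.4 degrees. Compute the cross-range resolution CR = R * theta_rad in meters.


BW_rad = 0.059341195
CR = 70000 * 0.059341195 = 4153.9 m

4153.9 m


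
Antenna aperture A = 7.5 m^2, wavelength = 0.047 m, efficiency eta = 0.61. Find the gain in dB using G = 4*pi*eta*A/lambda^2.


G_linear = 4*pi*0.61*7.5/0.047^2 = 26025.87
G_dB = 10*log10(26025.87) = 44.2 dB

44.2 dB


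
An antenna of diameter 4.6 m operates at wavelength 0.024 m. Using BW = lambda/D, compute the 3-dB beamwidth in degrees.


BW_rad = 0.024 / 4.6 = 0.005217
BW_deg = 0.3 degrees

0.3 degrees


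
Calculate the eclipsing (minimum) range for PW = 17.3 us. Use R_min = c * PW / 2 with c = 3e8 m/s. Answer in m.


R_min = 3e8 * 17.3e-6 / 2 = 2595.0 m

2595.0 m


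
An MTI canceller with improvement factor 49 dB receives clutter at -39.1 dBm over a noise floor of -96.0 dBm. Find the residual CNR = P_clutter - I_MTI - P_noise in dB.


CNR = -39.1 - 49 - (-96.0) = 7.9 dB

7.9 dB


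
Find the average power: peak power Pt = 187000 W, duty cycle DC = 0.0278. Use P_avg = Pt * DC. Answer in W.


P_avg = 187000 * 0.0278 = 5198.6 W

5198.6 W


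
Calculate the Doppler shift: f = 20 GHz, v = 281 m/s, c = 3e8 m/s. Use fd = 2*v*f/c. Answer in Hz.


fd = 2 * 281 * 20000000000.0 / 3e8 = 37466.7 Hz

37466.7 Hz


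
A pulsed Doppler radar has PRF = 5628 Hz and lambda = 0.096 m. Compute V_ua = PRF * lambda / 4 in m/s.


V_ua = 5628 * 0.096 / 4 = 135.1 m/s

135.1 m/s


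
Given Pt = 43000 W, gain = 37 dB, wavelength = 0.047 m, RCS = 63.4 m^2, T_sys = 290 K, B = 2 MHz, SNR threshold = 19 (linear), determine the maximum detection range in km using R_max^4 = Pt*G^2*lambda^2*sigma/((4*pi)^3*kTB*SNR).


G_lin = 10^(37/10) = 5011.872336
R^4 = 43000 * 5011.872336^2 * 0.047^2 * 63.4 / ((4*pi)^3 * 1.38e-23 * 290 * 2000000.0 * 19)
R^4 = 5.0126e20 m^4
R_max = (5.0126e20)^(1/4) = 149629.0 m = 149.6 km

149.6 km


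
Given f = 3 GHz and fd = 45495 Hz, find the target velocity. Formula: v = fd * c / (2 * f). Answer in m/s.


v = 45495 * 3e8 / (2 * 3000000000.0) = 2274.8 m/s

2274.8 m/s


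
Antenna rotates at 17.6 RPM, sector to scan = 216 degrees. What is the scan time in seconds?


t = 216 / (17.6 * 360) * 60 = 2.05 s

2.05 s


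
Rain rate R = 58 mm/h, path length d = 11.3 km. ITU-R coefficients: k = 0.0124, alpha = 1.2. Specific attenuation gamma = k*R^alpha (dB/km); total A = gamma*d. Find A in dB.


gamma = 0.0124 * 58^1.2 = 1.620076 dB/km
A = 1.620076 * 11.3 = 18.31 dB

18.31 dB


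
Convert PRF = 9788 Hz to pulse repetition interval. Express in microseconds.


PRI = 1/9788 = 0.0001021659 s = 102.2 us

102.2 us


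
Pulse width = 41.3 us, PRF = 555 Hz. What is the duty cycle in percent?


DC = 41.3e-6 * 555 * 100 = 2.29%

2.29%


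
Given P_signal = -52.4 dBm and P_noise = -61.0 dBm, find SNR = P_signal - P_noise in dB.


SNR = -52.4 - (-61.0) = 8.6 dB

8.6 dB


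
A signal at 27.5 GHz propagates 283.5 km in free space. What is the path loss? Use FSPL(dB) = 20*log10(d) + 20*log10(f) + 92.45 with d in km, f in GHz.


20*log10(283.5) = 49.05
20*log10(27.5) = 28.79
FSPL = 170.3 dB

170.3 dB


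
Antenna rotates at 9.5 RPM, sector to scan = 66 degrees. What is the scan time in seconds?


t = 66 / (9.5 * 360) * 60 = 1.16 s

1.16 s


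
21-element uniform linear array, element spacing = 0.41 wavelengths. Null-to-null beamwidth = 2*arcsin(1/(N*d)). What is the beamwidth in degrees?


1/(N*d) = 1/(21*0.41) = 0.116144
BW = 2*arcsin(0.116144) = 13.3 degrees

13.3 degrees


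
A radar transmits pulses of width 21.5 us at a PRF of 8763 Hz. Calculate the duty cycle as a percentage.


DC = 21.5e-6 * 8763 * 100 = 18.84%

18.84%


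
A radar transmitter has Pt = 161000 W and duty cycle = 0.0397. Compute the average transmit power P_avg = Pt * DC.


P_avg = 161000 * 0.0397 = 6391.7 W

6391.7 W


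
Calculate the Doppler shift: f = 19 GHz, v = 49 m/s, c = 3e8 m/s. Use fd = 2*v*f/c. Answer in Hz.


fd = 2 * 49 * 19000000000.0 / 3e8 = 6206.7 Hz

6206.7 Hz


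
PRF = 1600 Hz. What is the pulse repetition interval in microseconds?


PRI = 1/1600 = 0.000625 s = 625.0 us

625.0 us


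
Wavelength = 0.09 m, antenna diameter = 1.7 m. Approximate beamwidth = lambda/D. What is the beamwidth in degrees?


BW_rad = 0.09 / 1.7 = 0.052941
BW_deg = 3.03 degrees

3.03 degrees


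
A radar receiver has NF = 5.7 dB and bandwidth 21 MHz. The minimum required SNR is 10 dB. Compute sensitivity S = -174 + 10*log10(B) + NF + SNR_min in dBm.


10*log10(21000000.0) = 73.22
S = -174 + 73.22 + 5.7 + 10 = -85.1 dBm

-85.1 dBm


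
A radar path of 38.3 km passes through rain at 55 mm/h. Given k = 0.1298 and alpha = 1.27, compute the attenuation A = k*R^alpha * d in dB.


gamma = 0.1298 * 55^1.27 = 21.063731 dB/km
A = 21.063731 * 38.3 = 806.74 dB

806.74 dB


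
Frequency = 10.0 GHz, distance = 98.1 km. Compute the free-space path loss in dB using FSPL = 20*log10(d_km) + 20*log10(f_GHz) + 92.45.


20*log10(98.1) = 39.83
20*log10(10.0) = 20.0
FSPL = 152.3 dB

152.3 dB


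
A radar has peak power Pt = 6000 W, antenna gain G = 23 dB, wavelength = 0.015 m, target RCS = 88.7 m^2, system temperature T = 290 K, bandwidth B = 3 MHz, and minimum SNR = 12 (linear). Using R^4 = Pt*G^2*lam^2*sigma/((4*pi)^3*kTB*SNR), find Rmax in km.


G_lin = 10^(23/10) = 199.526231
R^4 = 6000 * 199.526231^2 * 0.015^2 * 88.7 / ((4*pi)^3 * 1.38e-23 * 290 * 3000000.0 * 12)
R^4 = 1.66743e16 m^4
R_max = (1.66743e16)^(1/4) = 11363.5 m = 11.4 km

11.4 km


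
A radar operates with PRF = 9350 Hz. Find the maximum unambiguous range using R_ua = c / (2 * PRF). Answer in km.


R_ua = 3e8 / (2 * 9350) = 16042.8 m = 16.0 km

16.0 km


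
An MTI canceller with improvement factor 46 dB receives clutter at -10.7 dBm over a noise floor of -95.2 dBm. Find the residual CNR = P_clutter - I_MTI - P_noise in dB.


CNR = -10.7 - 46 - (-95.2) = 38.5 dB

38.5 dB


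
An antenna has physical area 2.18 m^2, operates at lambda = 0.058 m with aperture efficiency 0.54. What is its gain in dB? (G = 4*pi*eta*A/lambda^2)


G_linear = 4*pi*0.54*2.18/0.058^2 = 4397.48
G_dB = 10*log10(4397.48) = 36.4 dB

36.4 dB


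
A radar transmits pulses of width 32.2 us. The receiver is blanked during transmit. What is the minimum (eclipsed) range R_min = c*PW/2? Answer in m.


R_min = 3e8 * 32.2e-6 / 2 = 4830.0 m

4830.0 m


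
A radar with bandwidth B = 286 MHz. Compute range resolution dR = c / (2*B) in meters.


dR = 3e8 / (2 * 286000000.0) = 0.52 m

0.52 m


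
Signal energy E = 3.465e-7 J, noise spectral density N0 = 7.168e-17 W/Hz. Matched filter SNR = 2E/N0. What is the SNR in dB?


SNR_lin = 2 * 3.465e-7 / 7.168e-17 = 9.668e9
SNR_dB = 10*log10(9.668e9) = 99.9 dB

99.9 dB


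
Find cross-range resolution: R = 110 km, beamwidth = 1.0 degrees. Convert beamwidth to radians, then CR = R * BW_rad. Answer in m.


BW_rad = 0.017453293
CR = 110000 * 0.017453293 = 1919.9 m

1919.9 m


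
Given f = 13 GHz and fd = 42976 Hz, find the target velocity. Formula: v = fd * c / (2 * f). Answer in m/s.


v = 42976 * 3e8 / (2 * 13000000000.0) = 495.9 m/s

495.9 m/s


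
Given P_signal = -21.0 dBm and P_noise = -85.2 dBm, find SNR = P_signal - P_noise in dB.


SNR = -21.0 - (-85.2) = 64.2 dB

64.2 dB


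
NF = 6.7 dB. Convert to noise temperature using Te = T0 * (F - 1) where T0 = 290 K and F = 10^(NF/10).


NF_lin = 10^(6.7/10) = 4.677351
Te = 290 * (4.677351 - 1) = 1066.4 K

1066.4 K


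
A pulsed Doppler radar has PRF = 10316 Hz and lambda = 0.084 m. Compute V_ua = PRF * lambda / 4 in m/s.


V_ua = 10316 * 0.084 / 4 = 216.6 m/s

216.6 m/s


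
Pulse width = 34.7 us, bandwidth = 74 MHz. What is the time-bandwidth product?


TBP = 34.7 * 74 = 2567.8

2567.8


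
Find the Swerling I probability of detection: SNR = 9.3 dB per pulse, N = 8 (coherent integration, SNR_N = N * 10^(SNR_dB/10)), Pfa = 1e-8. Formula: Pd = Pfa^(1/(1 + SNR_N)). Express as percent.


SNR_lin = 10^(9.3/10) = 8.51138
SNR_N = 8 * 8.51138 = 68.09104
1/(1 + SNR_N) = 1/69.09104 = 0.0144737
Pd = (1e-8)^0.0144737 = 0.76597
Pd = 76.6%

76.6%


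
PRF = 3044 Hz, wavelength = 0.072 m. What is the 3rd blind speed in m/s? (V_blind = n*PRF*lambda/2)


V_blind = 3 * 3044 * 0.072 / 2 = 328.8 m/s

328.8 m/s


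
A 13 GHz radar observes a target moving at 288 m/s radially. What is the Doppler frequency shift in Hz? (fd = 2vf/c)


fd = 2 * 288 * 13000000000.0 / 3e8 = 24960.0 Hz

24960.0 Hz


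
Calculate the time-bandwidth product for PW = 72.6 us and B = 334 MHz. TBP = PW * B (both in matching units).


TBP = 72.6 * 334 = 24248.4

24248.4


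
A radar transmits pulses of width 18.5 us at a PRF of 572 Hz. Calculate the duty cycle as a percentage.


DC = 18.5e-6 * 572 * 100 = 1.06%

1.06%


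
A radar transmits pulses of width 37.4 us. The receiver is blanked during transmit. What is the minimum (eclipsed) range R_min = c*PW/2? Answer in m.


R_min = 3e8 * 37.4e-6 / 2 = 5610.0 m

5610.0 m


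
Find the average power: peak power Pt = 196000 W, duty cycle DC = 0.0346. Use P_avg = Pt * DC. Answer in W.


P_avg = 196000 * 0.0346 = 6781.6 W

6781.6 W


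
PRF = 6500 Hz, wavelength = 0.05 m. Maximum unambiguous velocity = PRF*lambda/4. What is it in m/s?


V_ua = 6500 * 0.05 / 4 = 81.3 m/s

81.3 m/s


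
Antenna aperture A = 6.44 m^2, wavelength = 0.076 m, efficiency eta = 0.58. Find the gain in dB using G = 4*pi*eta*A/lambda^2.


G_linear = 4*pi*0.58*6.44/0.076^2 = 8126.37
G_dB = 10*log10(8126.37) = 39.1 dB

39.1 dB


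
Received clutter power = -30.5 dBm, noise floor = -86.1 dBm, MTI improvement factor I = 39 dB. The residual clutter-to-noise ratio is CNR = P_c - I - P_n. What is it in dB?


CNR = -30.5 - 39 - (-86.1) = 16.6 dB

16.6 dB


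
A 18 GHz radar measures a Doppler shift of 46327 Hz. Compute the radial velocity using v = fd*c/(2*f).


v = 46327 * 3e8 / (2 * 18000000000.0) = 386.1 m/s

386.1 m/s


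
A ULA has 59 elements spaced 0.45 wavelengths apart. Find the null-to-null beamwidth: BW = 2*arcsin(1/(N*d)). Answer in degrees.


1/(N*d) = 1/(59*0.45) = 0.037665
BW = 2*arcsin(0.037665) = 4.3 degrees

4.3 degrees


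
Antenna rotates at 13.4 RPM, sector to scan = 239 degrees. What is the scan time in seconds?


t = 239 / (13.4 * 360) * 60 = 2.97 s

2.97 s


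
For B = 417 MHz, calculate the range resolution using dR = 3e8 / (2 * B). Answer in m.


dR = 3e8 / (2 * 417000000.0) = 0.36 m

0.36 m


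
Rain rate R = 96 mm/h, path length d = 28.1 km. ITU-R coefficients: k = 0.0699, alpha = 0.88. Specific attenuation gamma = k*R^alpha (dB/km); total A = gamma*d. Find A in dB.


gamma = 0.0699 * 96^0.88 = 3.880394 dB/km
A = 3.880394 * 28.1 = 109.04 dB

109.04 dB


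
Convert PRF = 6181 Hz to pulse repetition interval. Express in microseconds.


PRI = 1/6181 = 0.0001617861 s = 161.8 us

161.8 us


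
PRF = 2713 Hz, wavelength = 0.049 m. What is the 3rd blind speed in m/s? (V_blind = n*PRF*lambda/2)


V_blind = 3 * 2713 * 0.049 / 2 = 199.4 m/s

199.4 m/s


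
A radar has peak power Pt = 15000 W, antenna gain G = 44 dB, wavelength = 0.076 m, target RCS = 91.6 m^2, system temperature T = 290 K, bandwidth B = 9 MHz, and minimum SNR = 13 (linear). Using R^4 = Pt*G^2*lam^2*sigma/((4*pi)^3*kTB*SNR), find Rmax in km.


G_lin = 10^(44/10) = 25118.864315
R^4 = 15000 * 25118.864315^2 * 0.076^2 * 91.6 / ((4*pi)^3 * 1.38e-23 * 290 * 9000000.0 * 13)
R^4 = 5.38916e21 m^4
R_max = (5.38916e21)^(1/4) = 270944.5 m = 270.9 km

270.9 km


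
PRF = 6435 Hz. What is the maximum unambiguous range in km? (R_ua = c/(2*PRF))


R_ua = 3e8 / (2 * 6435) = 23310.0 m = 23.3 km

23.3 km


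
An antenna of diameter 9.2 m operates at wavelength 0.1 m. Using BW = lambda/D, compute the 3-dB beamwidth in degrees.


BW_rad = 0.1 / 9.2 = 0.01087
BW_deg = 0.62 degrees

0.62 degrees


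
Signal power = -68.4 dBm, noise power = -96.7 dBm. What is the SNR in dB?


SNR = -68.4 - (-96.7) = 28.3 dB

28.3 dB


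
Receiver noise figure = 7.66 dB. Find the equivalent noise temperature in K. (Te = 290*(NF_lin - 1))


NF_lin = 10^(7.66/10) = 5.834451
Te = 290 * (5.834451 - 1) = 1402.0 K

1402.0 K


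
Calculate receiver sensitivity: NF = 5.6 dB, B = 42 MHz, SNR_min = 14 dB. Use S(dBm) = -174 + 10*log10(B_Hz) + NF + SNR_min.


10*log10(42000000.0) = 76.23
S = -174 + 76.23 + 5.6 + 14 = -78.2 dBm

-78.2 dBm


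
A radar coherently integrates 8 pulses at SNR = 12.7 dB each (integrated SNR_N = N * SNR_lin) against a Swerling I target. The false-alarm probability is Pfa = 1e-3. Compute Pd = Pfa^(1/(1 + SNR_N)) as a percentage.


SNR_lin = 10^(12.7/10) = 18.62087
SNR_N = 8 * 18.62087 = 148.96696
1/(1 + SNR_N) = 1/149.96696 = 0.0066681
Pd = (1e-3)^0.0066681 = 0.95498
Pd = 95.5%

95.5%


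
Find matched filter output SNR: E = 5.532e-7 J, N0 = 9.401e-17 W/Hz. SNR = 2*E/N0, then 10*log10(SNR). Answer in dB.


SNR_lin = 2 * 5.532e-7 / 9.401e-17 = 1.177e10
SNR_dB = 10*log10(1.177e10) = 100.7 dB

100.7 dB


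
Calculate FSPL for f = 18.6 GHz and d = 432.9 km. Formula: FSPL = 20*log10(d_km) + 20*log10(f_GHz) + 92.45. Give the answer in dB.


20*log10(432.9) = 52.73
20*log10(18.6) = 25.39
FSPL = 170.6 dB

170.6 dB


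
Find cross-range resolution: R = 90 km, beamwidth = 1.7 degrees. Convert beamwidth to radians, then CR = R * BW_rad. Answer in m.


BW_rad = 0.029670597
CR = 90000 * 0.029670597 = 2670.4 m

2670.4 m


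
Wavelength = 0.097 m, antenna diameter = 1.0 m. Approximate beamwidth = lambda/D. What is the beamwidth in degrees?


BW_rad = 0.097 / 1.0 = 0.097
BW_deg = 5.56 degrees

5.56 degrees


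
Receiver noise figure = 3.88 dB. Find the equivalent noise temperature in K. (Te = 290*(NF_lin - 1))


NF_lin = 10^(3.88/10) = 2.443431
Te = 290 * (2.443431 - 1) = 418.6 K

418.6 K


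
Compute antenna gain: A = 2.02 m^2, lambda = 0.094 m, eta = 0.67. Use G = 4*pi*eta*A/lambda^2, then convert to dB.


G_linear = 4*pi*0.67*2.02/0.094^2 = 1924.78
G_dB = 10*log10(1924.78) = 32.8 dB

32.8 dB


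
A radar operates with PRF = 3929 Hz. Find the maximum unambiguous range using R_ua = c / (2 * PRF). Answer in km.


R_ua = 3e8 / (2 * 3929) = 38177.7 m = 38.2 km

38.2 km


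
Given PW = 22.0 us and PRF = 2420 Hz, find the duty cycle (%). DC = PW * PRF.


DC = 22.0e-6 * 2420 * 100 = 5.32%

5.32%


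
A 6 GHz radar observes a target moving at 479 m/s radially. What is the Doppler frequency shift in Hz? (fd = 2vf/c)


fd = 2 * 479 * 6000000000.0 / 3e8 = 19160.0 Hz

19160.0 Hz


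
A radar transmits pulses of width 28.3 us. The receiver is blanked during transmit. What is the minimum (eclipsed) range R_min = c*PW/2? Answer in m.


R_min = 3e8 * 28.3e-6 / 2 = 4245.0 m

4245.0 m


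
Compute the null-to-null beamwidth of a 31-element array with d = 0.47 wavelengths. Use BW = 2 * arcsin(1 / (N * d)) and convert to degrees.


1/(N*d) = 1/(31*0.47) = 0.068634
BW = 2*arcsin(0.068634) = 7.9 degrees

7.9 degrees


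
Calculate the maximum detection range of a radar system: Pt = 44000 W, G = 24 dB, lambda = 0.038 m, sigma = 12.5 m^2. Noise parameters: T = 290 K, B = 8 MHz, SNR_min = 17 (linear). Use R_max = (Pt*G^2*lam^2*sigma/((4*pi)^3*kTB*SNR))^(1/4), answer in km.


G_lin = 10^(24/10) = 251.188643
R^4 = 44000 * 251.188643^2 * 0.038^2 * 12.5 / ((4*pi)^3 * 1.38e-23 * 290 * 8000000.0 * 17)
R^4 = 4.63964e16 m^4
R_max = (4.63964e16)^(1/4) = 14676.5 m = 14.7 km

14.7 km


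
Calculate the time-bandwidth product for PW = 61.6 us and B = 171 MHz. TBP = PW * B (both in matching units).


TBP = 61.6 * 171 = 10533.6

10533.6


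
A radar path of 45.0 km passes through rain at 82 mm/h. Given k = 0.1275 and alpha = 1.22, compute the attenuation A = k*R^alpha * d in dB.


gamma = 0.1275 * 82^1.22 = 27.565323 dB/km
A = 27.565323 * 45.0 = 1240.44 dB

1240.44 dB


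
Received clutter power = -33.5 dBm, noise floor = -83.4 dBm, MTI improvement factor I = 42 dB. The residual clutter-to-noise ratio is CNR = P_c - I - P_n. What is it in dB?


CNR = -33.5 - 42 - (-83.4) = 7.9 dB

7.9 dB


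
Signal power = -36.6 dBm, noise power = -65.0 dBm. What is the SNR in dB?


SNR = -36.6 - (-65.0) = 28.4 dB

28.4 dB


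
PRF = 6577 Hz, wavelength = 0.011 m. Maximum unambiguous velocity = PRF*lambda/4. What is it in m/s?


V_ua = 6577 * 0.011 / 4 = 18.1 m/s

18.1 m/s
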